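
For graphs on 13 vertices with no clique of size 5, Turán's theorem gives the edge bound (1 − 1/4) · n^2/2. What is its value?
Turán density bound = (3/4) · 13^2/2 = 507/8 ≈ 63.375

Turán's theorem: ex(n, K_{r+1}) is achieved by the complete r-partite Turán graph T(n, r) with parts as balanced as possible, and is at most (1 − 1/r) · n^2/2. For r = 4, n = 13: the density bound is (3/4) · 169/2 = 507/8 ≈ 63.375. The integer-valued extremum is e(T(13, 4)) = 63, which is strictly less than the density bound 507/8 since 4 ∤ 13 (the parts of T(13, 4) cannot all be equal).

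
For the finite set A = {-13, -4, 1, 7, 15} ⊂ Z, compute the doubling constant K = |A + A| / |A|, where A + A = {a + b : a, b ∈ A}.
K = |A + A| / |A| = 14/5

Enumerate A + A = {a + b : a, b ∈ A}. With |A| = 5, there are |A|^2 = 25 ordered sum pairs; collecting distinct values, A + A = {-26, -17, -12, -8, -6, -3, 2, 3, 8, 11, 14, 16, 22, 30}, so |A + A| = 14. Thus K = 14/5. For comparison, the minimum possible |A + A| over all 5-element sets is 2·5 − 1 = 9 (so min K = 9/5), attained only by arithmetic progressions.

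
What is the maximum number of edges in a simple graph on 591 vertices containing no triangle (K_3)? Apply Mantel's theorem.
ex(591, K_3) = ⌊591^2/4⌋ = 87320

Mantel (1907): a triangle-free graph on n vertices has at most ⌊n^2/4⌋ edges, with equality for the complete bipartite graph K_{⌊n/2⌋, ⌈n/2⌉}. For n = 591: ⌊591^2/4⌋ = ⌊349281/4⌋ = 87320. The extremal graph is K_{295, 296}, which has 295·296 = 87320 edges.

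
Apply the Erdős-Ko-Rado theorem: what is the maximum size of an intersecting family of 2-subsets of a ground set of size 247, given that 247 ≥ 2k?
max |F| = C(246, 1) = 246

The Erdős-Ko-Rado theorem states: for n ≥ 2k, an intersecting family of k-subsets of an n-element set has size at most C(n − 1, k − 1), with equality for 'star' families {A ⊆ [n] : |A| = k, i ∈ A} (fix an element i). For n = 247, k = 2: C(246, 1) = 246.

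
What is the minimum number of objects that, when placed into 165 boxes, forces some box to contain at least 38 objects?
n = (38 − 1)·165 + 1 = 6106

By the generalised pigeonhole principle, to guarantee some box contains ≥ r objects we need more than (r − 1) · k objects total. Threshold: n = (r − 1) · k + 1. With r = 38 and k = 165: n = 37 · 165 + 1 = 6105 + 1 = 6106. For n = 6105 = 37 · 165, we can put exactly 37 objects in every box, avoiding 38 in any single one — so 6106 is tight.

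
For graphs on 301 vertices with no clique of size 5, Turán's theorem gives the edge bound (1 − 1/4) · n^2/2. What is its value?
Turán density bound = (3/4) · 301^2/2 = 271803/8 ≈ 33975.375

Turán's theorem: ex(n, K_{r+1}) is achieved by the complete r-partite Turán graph T(n, r) with parts as balanced as possible, and is at most (1 − 1/r) · n^2/2. For r = 4, n = 301: the density bound is (3/4) · 90601/2 = 271803/8 ≈ 33975.375. The integer-valued extremum is e(T(301, 4)) = 33975, which is strictly less than the density bound 271803/8 since 4 ∤ 301 (the parts of T(301, 4) cannot all be equal).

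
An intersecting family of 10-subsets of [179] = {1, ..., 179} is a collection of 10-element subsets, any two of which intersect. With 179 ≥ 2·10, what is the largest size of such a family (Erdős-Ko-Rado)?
max |F| = C(178, 9) = 402485076799300

Erdős-Ko-Rado (1961): when n ≥ 2k, max |F| = C(n−1, k−1). The bound is attained by the star {A : i ∈ A} for any fixed i ∈ [n]. Here C(179−1, 10−1) = C(178, 9) = 402485076799300.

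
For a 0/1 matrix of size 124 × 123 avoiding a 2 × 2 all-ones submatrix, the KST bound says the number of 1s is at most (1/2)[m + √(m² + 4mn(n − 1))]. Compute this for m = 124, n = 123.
z(124, 123; 2, 2) ≤ (1/2)[124 + √(124² + 4·124·123·122)] = (1/2)[124 + √7458352] = 1427.4992

Kővári–Sós–Turán: let r_1, ..., r_124 be the row sums and z = Σ r_i the total number of 1s. Each pair of columns can share at most one row with both entries 1 (else a 2×2 all-ones block appears), so Σ_i C(r_i, 2) ≤ C(123, 2) = 7503. By convexity Σ_i C(r_i, 2) ≥ 124·C(z/124, 2) = z(z − 124)/(2·124), giving z² − 124z − 124·123·122 ≤ 0 and hence z ≤ (1/2)[124 + √(15376 + 4·1860744)] = (1/2)[124 + √7458352] ≈ (1/2)(124 + 2730.9984) = 1427.4992.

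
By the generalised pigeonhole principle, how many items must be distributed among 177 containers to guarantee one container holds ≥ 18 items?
n = (18 − 1)·177 + 1 = 3010

By the generalised pigeonhole principle, to guarantee some box contains ≥ r objects we need more than (r − 1) · k objects total. Threshold: n = (r − 1) · k + 1. With r = 18 and k = 177: n = 17 · 177 + 1 = 3009 + 1 = 3010. For n = 3009 = 17 · 177, we can put exactly 17 objects in every box, avoiding 18 in any single one — so 3010 is tight.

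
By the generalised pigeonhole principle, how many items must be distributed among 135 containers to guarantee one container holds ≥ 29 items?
n = (29 − 1)·135 + 1 = 3781

By the generalised pigeonhole principle, to guarantee some box contains ≥ r objects we need more than (r − 1) · k objects total. Threshold: n = (r − 1) · k + 1. With r = 29 and k = 135: n = 28 · 135 + 1 = 3780 + 1 = 3781. For n = 3780 = 28 · 135, we can put exactly 28 objects in every box, avoiding 29 in any single one — so 3781 is tight.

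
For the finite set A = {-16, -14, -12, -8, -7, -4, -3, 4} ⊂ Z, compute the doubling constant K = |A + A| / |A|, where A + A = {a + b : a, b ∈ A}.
K = |A + A| / |A| = 26/8 = 13/4

Enumerate A + A = {a + b : a, b ∈ A}. With |A| = 8, there are |A|^2 = 64 ordered sum pairs; collecting distinct values, A + A = {-32, -30, -28, -26, -24, -23, -22, -21, -20, -19, -18, -17, -16, -15, -14, -12, -11, -10, -8, -7, -6, -4, -3, 0, 1, 8}, so |A + A| = 26. Thus K = 26/8 = 13/4. For comparison, the minimum possible |A + A| over all 8-element sets is 2·8 − 1 = 15 (so min K = 15/8), attained only by arithmetic progressions.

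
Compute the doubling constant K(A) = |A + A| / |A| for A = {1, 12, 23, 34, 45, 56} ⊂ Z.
K = |A + A| / |A| = 11/6

Enumerate A + A = {a + b : a, b ∈ A}. With |A| = 6, there are |A|^2 = 36 ordered sum pairs; collecting distinct values, A + A = {2, 13, 24, 35, 46, 57, 68, 79, 90, 101, 112}, so |A + A| = 11. Thus K = 11/6. Here |A + A| = 2|A| − 1 = 11, the minimum possible — so K = 11/6 is minimal, which holds iff A is an arithmetic progression.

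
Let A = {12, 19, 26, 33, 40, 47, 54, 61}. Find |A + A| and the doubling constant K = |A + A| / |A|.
K = |A + A| / |A| = 15/8

Enumerate A + A = {a + b : a, b ∈ A}. With |A| = 8, there are |A|^2 = 64 ordered sum pairs; collecting distinct values, A + A = {24, 31, 38, 45, 52, 59, 66, 73, 80, 87, 94, 101, 108, 115, 122}, so |A + A| = 15. Thus K = 15/8. Here |A + A| = 2|A| − 1 = 15, the minimum possible — so K = 15/8 is minimal, which holds iff A is an arithmetic progression.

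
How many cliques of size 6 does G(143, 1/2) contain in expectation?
E[# K_6] = C(143, 6) · (1/2)^C(6, 2) = 10679057389 / 2^15 ≈ 325898.968170

For each 6-subset S of vertices (there are C(143, 6) = 10679057389 such S), let X_S = 1 if S induces a K_6 (all C(6, 2) = 15 edges present). Then P(X_S = 1) = (1/2)^15 = 1/32768. By linearity of expectation, E[# K_6] = C(143, 6) · (1/2)^15 = 10679057389 / 32768 ≈ 325898.968170.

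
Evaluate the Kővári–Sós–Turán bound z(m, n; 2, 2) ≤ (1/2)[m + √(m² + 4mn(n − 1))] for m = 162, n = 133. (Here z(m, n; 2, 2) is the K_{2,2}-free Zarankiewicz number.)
z(162, 133; 2, 2) ≤ (1/2)[162 + √(162² + 4·162·133·132)] = (1/2)[162 + √11402532] = 1769.3818

Kővári–Sós–Turán: let r_1, ..., r_162 be the row sums and z = Σ r_i the total number of 1s. Each pair of columns can share at most one row with both entries 1 (else a 2×2 all-ones block appears), so Σ_i C(r_i, 2) ≤ C(133, 2) = 8778. By convexity Σ_i C(r_i, 2) ≥ 162·C(z/162, 2) = z(z − 162)/(2·162), giving z² − 162z − 162·133·132 ≤ 0 and hence z ≤ (1/2)[162 + √(26244 + 4·2844072)] = (1/2)[162 + √11402532] ≈ (1/2)(162 + 3376.7635) = 1769.3818.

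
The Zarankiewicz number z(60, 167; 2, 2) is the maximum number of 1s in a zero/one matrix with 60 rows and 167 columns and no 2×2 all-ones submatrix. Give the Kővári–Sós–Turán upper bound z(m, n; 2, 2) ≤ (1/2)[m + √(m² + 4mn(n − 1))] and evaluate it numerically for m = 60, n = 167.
z(60, 167; 2, 2) ≤ (1/2)[60 + √(60² + 4·60·167·166)] = (1/2)[60 + √6656880] = 1320.0465

Kővári–Sós–Turán: let r_1, ..., r_60 be the row sums and z = Σ r_i the total number of 1s. Each pair of columns can share at most one row with both entries 1 (else a 2×2 all-ones block appears), so Σ_i C(r_i, 2) ≤ C(167, 2) = 13861. By convexity Σ_i C(r_i, 2) ≥ 60·C(z/60, 2) = z(z − 60)/(2·60), giving z² − 60z − 60·167·166 ≤ 0 and hence z ≤ (1/2)[60 + √(3600 + 4·1663320)] = (1/2)[60 + √6656880] ≈ (1/2)(60 + 2580.093) = 1320.0465.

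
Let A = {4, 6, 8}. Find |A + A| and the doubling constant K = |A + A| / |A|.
K = |A + A| / |A| = 5/3

Enumerate A + A = {a + b : a, b ∈ A}. With |A| = 3, there are |A|^2 = 9 ordered sum pairs; collecting distinct values, A + A = {8, 10, 12, 14, 16}, so |A + A| = 5. Thus K = 5/3. Here |A + A| = 2|A| − 1 = 5, the minimum possible — so K = 5/3 is minimal, which holds iff A is an arithmetic progression.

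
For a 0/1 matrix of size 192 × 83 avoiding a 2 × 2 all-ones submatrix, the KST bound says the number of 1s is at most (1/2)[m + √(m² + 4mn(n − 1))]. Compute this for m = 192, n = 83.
z(192, 83; 2, 2) ≤ (1/2)[192 + √(192² + 4·192·83·82)] = (1/2)[192 + √5263872] = 1243.1565

Kővári–Sós–Turán: let r_1, ..., r_192 be the row sums and z = Σ r_i the total number of 1s. Each pair of columns can share at most one row with both entries 1 (else a 2×2 all-ones block appears), so Σ_i C(r_i, 2) ≤ C(83, 2) = 3403. By convexity Σ_i C(r_i, 2) ≥ 192·C(z/192, 2) = z(z − 192)/(2·192), giving z² − 192z − 192·83·82 ≤ 0 and hence z ≤ (1/2)[192 + √(36864 + 4·1306752)] = (1/2)[192 + √5263872] ≈ (1/2)(192 + 2294.313) = 1243.1565.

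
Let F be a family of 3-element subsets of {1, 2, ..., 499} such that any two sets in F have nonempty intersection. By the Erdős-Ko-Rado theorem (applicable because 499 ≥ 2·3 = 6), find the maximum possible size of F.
max |F| = C(498, 2) = 123753

The Erdős-Ko-Rado theorem states: for n ≥ 2k, an intersecting family of k-subsets of an n-element set has size at most C(n − 1, k − 1), with equality for 'star' families {A ⊆ [n] : |A| = k, i ∈ A} (fix an element i). For n = 499, k = 3: C(498, 2) = 123753.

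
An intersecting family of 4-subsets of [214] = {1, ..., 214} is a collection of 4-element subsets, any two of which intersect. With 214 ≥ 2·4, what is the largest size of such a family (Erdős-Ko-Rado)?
max |F| = C(213, 3) = 1587986

The Erdős-Ko-Rado theorem states: for n ≥ 2k, an intersecting family of k-subsets of an n-element set has size at most C(n − 1, k − 1), with equality for 'star' families {A ⊆ [n] : |A| = k, i ∈ A} (fix an element i). For n = 214, k = 4: C(213, 3) = 1587986.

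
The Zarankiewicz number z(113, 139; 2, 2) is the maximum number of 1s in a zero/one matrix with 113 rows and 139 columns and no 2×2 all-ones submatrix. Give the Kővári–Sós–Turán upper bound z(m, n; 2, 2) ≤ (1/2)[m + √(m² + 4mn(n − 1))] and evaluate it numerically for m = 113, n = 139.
z(113, 139; 2, 2) ≤ (1/2)[113 + √(113² + 4·113·139·138)] = (1/2)[113 + √8683033] = 1529.8493

Kővári–Sós–Turán: let r_1, ..., r_113 be the row sums and z = Σ r_i the total number of 1s. Each pair of columns can share at most one row with both entries 1 (else a 2×2 all-ones block appears), so Σ_i C(r_i, 2) ≤ C(139, 2) = 9591. By convexity Σ_i C(r_i, 2) ≥ 113·C(z/113, 2) = z(z − 113)/(2·113), giving z² − 113z − 113·139·138 ≤ 0 and hence z ≤ (1/2)[113 + √(12769 + 4·2167566)] = (1/2)[113 + √8683033] ≈ (1/2)(113 + 2946.6987) = 1529.8493.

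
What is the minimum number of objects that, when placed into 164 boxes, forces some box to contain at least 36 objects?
n = (36 − 1)·164 + 1 = 5741

By the generalised pigeonhole principle, to guarantee some box contains ≥ r objects we need more than (r − 1) · k objects total. Threshold: n = (r − 1) · k + 1. With r = 36 and k = 164: n = 35 · 164 + 1 = 5740 + 1 = 5741. For n = 5740 = 35 · 164, we can put exactly 35 objects in every box, avoiding 36 in any single one — so 5741 is tight.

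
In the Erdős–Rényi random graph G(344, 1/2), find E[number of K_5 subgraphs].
E[# K_5] = C(344, 5) · (1/2)^C(5, 2) = 38987978568 / 2^10 = 4873497321/128 = 38074197.8203125

For each 5-subset S of vertices (there are C(344, 5) = 38987978568 such S), let X_S = 1 if S induces a K_5 (all C(5, 2) = 10 edges present). Then P(X_S = 1) = (1/2)^10 = 1/1024. By linearity of expectation, E[# K_5] = C(344, 5) · (1/2)^10 = 38987978568 / 1024 = 4873497321/128 = 38074197.8203125.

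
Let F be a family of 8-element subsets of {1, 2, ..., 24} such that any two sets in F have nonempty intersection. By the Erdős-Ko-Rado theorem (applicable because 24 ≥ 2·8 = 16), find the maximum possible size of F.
max |F| = C(23, 7) = 245157

Erdős-Ko-Rado (1961): when n ≥ 2k, max |F| = C(n−1, k−1). The bound is attained by the star {A : i ∈ A} for any fixed i ∈ [n]. Here C(24−1, 8−1) = C(23, 7) = 245157.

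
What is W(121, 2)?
W(121, 2) = 121 + 1 = 122

A 2-term AP is any pair of integers, so a monochromatic 2-AP exists iff some colour is used at least twice. With 121 colours, the colouring i ↦ i on {1, ..., 121} uses each colour once, avoiding any monochromatic pair, so W(121, 2) > 121. For {1, ..., 122}, pigeonhole forces two integers of the same colour, which form a monochromatic 2-AP. Hence W(121, 2) = 122.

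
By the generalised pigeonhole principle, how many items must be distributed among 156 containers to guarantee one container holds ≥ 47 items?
n = (47 − 1)·156 + 1 = 7177

By the generalised pigeonhole principle, to guarantee some box contains ≥ r objects we need more than (r − 1) · k objects total. Threshold: n = (r − 1) · k + 1. With r = 47 and k = 156: n = 46 · 156 + 1 = 7176 + 1 = 7177. For n = 7176 = 46 · 156, we can put exactly 46 objects in every box, avoiding 47 in any single one — so 7177 is tight.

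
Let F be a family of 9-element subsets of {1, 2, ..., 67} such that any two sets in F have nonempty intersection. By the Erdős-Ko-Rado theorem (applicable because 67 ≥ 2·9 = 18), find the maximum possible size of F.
max |F| = C(66, 8) = 5743572120

Erdős-Ko-Rado (1961): when n ≥ 2k, max |F| = C(n−1, k−1). The bound is attained by the star {A : i ∈ A} for any fixed i ∈ [n]. Here C(67−1, 9−1) = C(66, 8) = 5743572120.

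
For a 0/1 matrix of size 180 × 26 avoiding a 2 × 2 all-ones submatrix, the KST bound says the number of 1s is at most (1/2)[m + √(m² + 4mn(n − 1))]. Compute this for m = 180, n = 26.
z(180, 26; 2, 2) ≤ (1/2)[180 + √(180² + 4·180·26·25)] = (1/2)[180 + √500400] = 443.6948

Kővári–Sós–Turán: let r_1, ..., r_180 be the row sums and z = Σ r_i the total number of 1s. Each pair of columns can share at most one row with both entries 1 (else a 2×2 all-ones block appears), so Σ_i C(r_i, 2) ≤ C(26, 2) = 325. By convexity Σ_i C(r_i, 2) ≥ 180·C(z/180, 2) = z(z − 180)/(2·180), giving z² − 180z − 180·26·25 ≤ 0 and hence z ≤ (1/2)[180 + √(32400 + 4·117000)] = (1/2)[180 + √500400] ≈ (1/2)(180 + 707.3896) = 443.6948.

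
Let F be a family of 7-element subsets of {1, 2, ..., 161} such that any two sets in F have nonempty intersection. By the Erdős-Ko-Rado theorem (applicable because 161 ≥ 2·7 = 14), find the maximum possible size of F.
max |F| = C(160, 6) = 21193254160

Erdős-Ko-Rado (1961): when n ≥ 2k, max |F| = C(n−1, k−1). The bound is attained by the star {A : i ∈ A} for any fixed i ∈ [n]. Here C(161−1, 7−1) = C(160, 6) = 21193254160.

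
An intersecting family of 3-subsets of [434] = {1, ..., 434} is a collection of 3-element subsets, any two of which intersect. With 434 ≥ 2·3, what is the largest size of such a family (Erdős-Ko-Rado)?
max |F| = C(433, 2) = 93528

The Erdős-Ko-Rado theorem states: for n ≥ 2k, an intersecting family of k-subsets of an n-element set has size at most C(n − 1, k − 1), with equality for 'star' families {A ⊆ [n] : |A| = k, i ∈ A} (fix an element i). For n = 434, k = 3: C(433, 2) = 93528.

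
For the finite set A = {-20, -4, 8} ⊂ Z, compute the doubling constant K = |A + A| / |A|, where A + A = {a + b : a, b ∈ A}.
K = |A + A| / |A| = 6/3 = 2

Enumerate A + A = {a + b : a, b ∈ A}. With |A| = 3, there are |A|^2 = 9 ordered sum pairs; collecting distinct values, A + A = {-40, -24, -12, -8, 4, 16}, so |A + A| = 6. Thus K = 6/3 = 2. For comparison, the minimum possible |A + A| over all 3-element sets is 2·3 − 1 = 5 (so min K = 5/3), attained only by arithmetic progressions.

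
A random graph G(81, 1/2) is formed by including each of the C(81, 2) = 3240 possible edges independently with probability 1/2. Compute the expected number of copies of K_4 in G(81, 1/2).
E[# K_4] = C(81, 4) · (1/2)^C(4, 2) = 1663740 / 2^6 = 415935/16 = 25995.9375

For each 4-subset S of vertices (there are C(81, 4) = 1663740 such S), let X_S = 1 if S induces a K_4 (all C(4, 2) = 6 edges present). Then P(X_S = 1) = (1/2)^6 = 1/64. By linearity of expectation, E[# K_4] = C(81, 4) · (1/2)^6 = 1663740 / 64 = 415935/16 = 25995.9375.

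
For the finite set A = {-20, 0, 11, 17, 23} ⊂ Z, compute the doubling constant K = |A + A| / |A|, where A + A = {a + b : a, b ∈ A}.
K = |A + A| / |A| = 14/5

Enumerate A + A = {a + b : a, b ∈ A}. With |A| = 5, there are |A|^2 = 25 ordered sum pairs; collecting distinct values, A + A = {-40, -20, -9, -3, 0, 3, 11, 17, 22, 23, 28, 34, 40, 46}, so |A + A| = 14. Thus K = 14/5. For comparison, the minimum possible |A + A| over all 5-element sets is 2·5 − 1 = 9 (so min K = 9/5), attained only by arithmetic progressions.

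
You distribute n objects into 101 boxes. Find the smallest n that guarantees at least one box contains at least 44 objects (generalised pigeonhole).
n = (44 − 1)·101 + 1 = 4344

By the generalised pigeonhole principle, to guarantee some box contains ≥ r objects we need more than (r − 1) · k objects total. Threshold: n = (r − 1) · k + 1. With r = 44 and k = 101: n = 43 · 101 + 1 = 4343 + 1 = 4344. For n = 4343 = 43 · 101, we can put exactly 43 objects in every box, avoiding 44 in any single one — so 4344 is tight.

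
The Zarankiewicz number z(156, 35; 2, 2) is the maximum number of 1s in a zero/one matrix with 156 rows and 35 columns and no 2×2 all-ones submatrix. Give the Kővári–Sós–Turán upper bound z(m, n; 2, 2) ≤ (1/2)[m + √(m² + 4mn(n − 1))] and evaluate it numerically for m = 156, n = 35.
z(156, 35; 2, 2) ≤ (1/2)[156 + √(156² + 4·156·35·34)] = (1/2)[156 + √766896] = 515.863

Kővári–Sós–Turán: let r_1, ..., r_156 be the row sums and z = Σ r_i the total number of 1s. Each pair of columns can share at most one row with both entries 1 (else a 2×2 all-ones block appears), so Σ_i C(r_i, 2) ≤ C(35, 2) = 595. By convexity Σ_i C(r_i, 2) ≥ 156·C(z/156, 2) = z(z − 156)/(2·156), giving z² − 156z − 156·35·34 ≤ 0 and hence z ≤ (1/2)[156 + √(24336 + 4·185640)] = (1/2)[156 + √766896] ≈ (1/2)(156 + 875.726) = 515.863.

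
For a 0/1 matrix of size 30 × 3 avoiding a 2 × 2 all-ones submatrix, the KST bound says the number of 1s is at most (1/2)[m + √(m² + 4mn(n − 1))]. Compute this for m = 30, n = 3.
z(30, 3; 2, 2) ≤ (1/2)[30 + √(30² + 4·30·3·2)] = (1/2)[30 + √1620] = 35.1246

Kővári–Sós–Turán: let r_1, ..., r_30 be the row sums and z = Σ r_i the total number of 1s. Each pair of columns can share at most one row with both entries 1 (else a 2×2 all-ones block appears), so Σ_i C(r_i, 2) ≤ C(3, 2) = 3. By convexity Σ_i C(r_i, 2) ≥ 30·C(z/30, 2) = z(z − 30)/(2·30), giving z² − 30z − 30·3·2 ≤ 0 and hence z ≤ (1/2)[30 + √(900 + 4·180)] = (1/2)[30 + √1620] ≈ (1/2)(30 + 40.2492) = 35.1246.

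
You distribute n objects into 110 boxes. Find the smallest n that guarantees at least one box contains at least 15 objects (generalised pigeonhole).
n = (15 − 1)·110 + 1 = 1541

By the generalised pigeonhole principle, to guarantee some box contains ≥ r objects we need more than (r − 1) · k objects total. Threshold: n = (r − 1) · k + 1. With r = 15 and k = 110: n = 14 · 110 + 1 = 1540 + 1 = 1541. For n = 1540 = 14 · 110, we can put exactly 14 objects in every box, avoiding 15 in any single one — so 1541 is tight.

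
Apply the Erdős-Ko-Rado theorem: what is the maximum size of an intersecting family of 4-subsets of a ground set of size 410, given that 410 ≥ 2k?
max |F| = C(409, 3) = 11319484

The Erdős-Ko-Rado theorem states: for n ≥ 2k, an intersecting family of k-subsets of an n-element set has size at most C(n − 1, k − 1), with equality for 'star' families {A ⊆ [n] : |A| = k, i ∈ A} (fix an element i). For n = 410, k = 4: C(409, 3) = 11319484.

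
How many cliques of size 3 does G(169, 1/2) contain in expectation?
E[# K_3] = C(169, 3) · (1/2)^C(3, 2) = 790244 / 2^3 = 197561/2 = 98780.5

For each 3-subset S of vertices (there are C(169, 3) = 790244 such S), let X_S = 1 if S induces a K_3 (all C(3, 2) = 3 edges present). Then P(X_S = 1) = (1/2)^3 = 1/8. By linearity of expectation, E[# K_3] = C(169, 3) · (1/2)^3 = 790244 / 8 = 197561/2 = 98780.5.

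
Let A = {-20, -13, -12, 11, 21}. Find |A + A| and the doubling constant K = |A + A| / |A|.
K = |A + A| / |A| = 15/5 = 3

Enumerate A + A = {a + b : a, b ∈ A}. With |A| = 5, there are |A|^2 = 25 ordered sum pairs; collecting distinct values, A + A = {-40, -33, -32, -26, -25, -24, -9, -2, -1, 1, 8, 9, 22, 32, 42}, so |A + A| = 15. Thus K = 15/5 = 3. For comparison, the minimum possible |A + A| over all 5-element sets is 2·5 − 1 = 9 (so min K = 9/5), attained only by arithmetic progressions.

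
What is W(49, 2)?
W(49, 2) = 49 + 1 = 50

A 2-term AP is any pair of integers, so a monochromatic 2-AP exists iff some colour is used at least twice. With 49 colours, the colouring i ↦ i on {1, ..., 49} uses each colour once, avoiding any monochromatic pair, so W(49, 2) > 49. For {1, ..., 50}, pigeonhole forces two integers of the same colour, which form a monochromatic 2-AP. Hence W(49, 2) = 50.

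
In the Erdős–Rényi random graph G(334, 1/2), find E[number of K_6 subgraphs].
E[# K_6] = C(334, 6) · (1/2)^C(6, 2) = 1843037276619 / 2^15 ≈ 56245034.076508

For each 6-subset S of vertices (there are C(334, 6) = 1843037276619 such S), let X_S = 1 if S induces a K_6 (all C(6, 2) = 15 edges present). Then P(X_S = 1) = (1/2)^15 = 1/32768. By linearity of expectation, E[# K_6] = C(334, 6) · (1/2)^15 = 1843037276619 / 32768 ≈ 56245034.076508.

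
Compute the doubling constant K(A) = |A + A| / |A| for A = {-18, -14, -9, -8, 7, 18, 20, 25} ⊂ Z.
K = |A + A| / |A| = 35/8

Enumerate A + A = {a + b : a, b ∈ A}. With |A| = 8, there are |A|^2 = 64 ordered sum pairs; collecting distinct values, A + A = {-36, -32, -28, -27, -26, -23, -22, -18, -17, -16, -11, -7, -2, -1, 0, 2, 4, 6, 7, 9, 10, 11, 12, 14, 16, 17, 25, 27, 32, 36, 38, 40, 43, 45, 50}, so |A + A| = 35. Thus K = 35/8. For comparison, the minimum possible |A + A| over all 8-element sets is 2·8 − 1 = 15 (so min K = 15/8), attained only by arithmetic progressions.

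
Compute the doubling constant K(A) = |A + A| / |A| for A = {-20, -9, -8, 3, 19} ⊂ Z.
K = |A + A| / |A| = 14/5

Enumerate A + A = {a + b : a, b ∈ A}. With |A| = 5, there are |A|^2 = 25 ordered sum pairs; collecting distinct values, A + A = {-40, -29, -28, -18, -17, -16, -6, -5, -1, 6, 10, 11, 22, 38}, so |A + A| = 14. Thus K = 14/5. For comparison, the minimum possible |A + A| over all 5-element sets is 2·5 − 1 = 9 (so min K = 9/5), attained only by arithmetic progressions.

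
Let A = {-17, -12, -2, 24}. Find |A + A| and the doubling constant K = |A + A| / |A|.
K = |A + A| / |A| = 10/4 = 5/2

Enumerate A + A = {a + b : a, b ∈ A}. With |A| = 4, there are |A|^2 = 16 ordered sum pairs; collecting distinct values, A + A = {-34, -29, -24, -19, -14, -4, 7, 12, 22, 48}, so |A + A| = 10. Thus K = 10/4 = 5/2. For comparison, the minimum possible |A + A| over all 4-element sets is 2·4 − 1 = 7 (so min K = 7/4), attained only by arithmetic progressions.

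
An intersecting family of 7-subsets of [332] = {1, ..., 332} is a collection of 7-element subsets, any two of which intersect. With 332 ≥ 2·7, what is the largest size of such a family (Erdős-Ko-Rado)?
max |F| = C(331, 6) = 1745197296766

The Erdős-Ko-Rado theorem states: for n ≥ 2k, an intersecting family of k-subsets of an n-element set has size at most C(n − 1, k − 1), with equality for 'star' families {A ⊆ [n] : |A| = k, i ∈ A} (fix an element i). For n = 332, k = 7: C(331, 6) = 1745197296766.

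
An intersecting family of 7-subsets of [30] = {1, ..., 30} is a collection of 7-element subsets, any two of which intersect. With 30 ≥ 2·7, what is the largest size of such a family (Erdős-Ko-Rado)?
max |F| = C(29, 6) = 475020

Erdős-Ko-Rado (1961): when n ≥ 2k, max |F| = C(n−1, k−1). The bound is attained by the star {A : i ∈ A} for any fixed i ∈ [n]. Here C(30−1, 7−1) = C(29, 6) = 475020.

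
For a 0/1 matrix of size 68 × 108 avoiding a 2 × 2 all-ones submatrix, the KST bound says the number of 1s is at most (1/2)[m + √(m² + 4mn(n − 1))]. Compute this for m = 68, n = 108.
z(68, 108; 2, 2) ≤ (1/2)[68 + √(68² + 4·68·108·107)] = (1/2)[68 + √3147856] = 921.1099

Kővári–Sós–Turán: let r_1, ..., r_68 be the row sums and z = Σ r_i the total number of 1s. Each pair of columns can share at most one row with both entries 1 (else a 2×2 all-ones block appears), so Σ_i C(r_i, 2) ≤ C(108, 2) = 5778. By convexity Σ_i C(r_i, 2) ≥ 68·C(z/68, 2) = z(z − 68)/(2·68), giving z² − 68z − 68·108·107 ≤ 0 and hence z ≤ (1/2)[68 + √(4624 + 4·785808)] = (1/2)[68 + √3147856] ≈ (1/2)(68 + 1774.2198) = 921.1099.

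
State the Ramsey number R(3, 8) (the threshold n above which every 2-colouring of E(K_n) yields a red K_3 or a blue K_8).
R(3, 8) = 28

Lower bound: an explicit 2-colouring of K_{27} (typically a Paley-type or other structured construction) avoids a red K_3 and a blue K_8, showing R(3, 8) > 27.
Upper bound: the simple Erdős–Szekeres recurrence only gives R(3, 8) ≤ 31; the tight bound R(3, 8) ≤ 28 requires a sharper case analysis (or computer search) of 2-colourings of K_{28}.
Hence R(3, 8) = 28.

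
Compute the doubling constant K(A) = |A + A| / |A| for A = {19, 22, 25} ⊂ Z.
K = |A + A| / |A| = 5/3

Enumerate A + A = {a + b : a, b ∈ A}. With |A| = 3, there are |A|^2 = 9 ordered sum pairs; collecting distinct values, A + A = {38, 41, 44, 47, 50}, so |A + A| = 5. Thus K = 5/3. Here |A + A| = 2|A| − 1 = 5, the minimum possible — so K = 5/3 is minimal, which holds iff A is an arithmetic progression.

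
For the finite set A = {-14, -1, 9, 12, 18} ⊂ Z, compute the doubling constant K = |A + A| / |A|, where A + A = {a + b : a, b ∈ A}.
K = |A + A| / |A| = 14/5

Enumerate A + A = {a + b : a, b ∈ A}. With |A| = 5, there are |A|^2 = 25 ordered sum pairs; collecting distinct values, A + A = {-28, -15, -5, -2, 4, 8, 11, 17, 18, 21, 24, 27, 30, 36}, so |A + A| = 14. Thus K = 14/5. For comparison, the minimum possible |A + A| over all 5-element sets is 2·5 − 1 = 9 (so min K = 9/5), attained only by arithmetic progressions.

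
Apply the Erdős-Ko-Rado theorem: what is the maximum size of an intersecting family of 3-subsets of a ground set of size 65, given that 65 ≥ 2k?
max |F| = C(64, 2) = 2016

Erdős-Ko-Rado (1961): when n ≥ 2k, max |F| = C(n−1, k−1). The bound is attained by the star {A : i ∈ A} for any fixed i ∈ [n]. Here C(65−1, 3−1) = C(64, 2) = 2016.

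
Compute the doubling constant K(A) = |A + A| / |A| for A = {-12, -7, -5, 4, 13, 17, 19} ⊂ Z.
K = |A + A| / |A| = 26/7

Enumerate A + A = {a + b : a, b ∈ A}. With |A| = 7, there are |A|^2 = 49 ordered sum pairs; collecting distinct values, A + A = {-24, -19, -17, -14, -12, -10, -8, -3, -1, 1, 5, 6, 7, 8, 10, 12, 14, 17, 21, 23, 26, 30, 32, 34, 36, 38}, so |A + A| = 26. Thus K = 26/7. For comparison, the minimum possible |A + A| over all 7-element sets is 2·7 − 1 = 13 (so min K = 13/7), attained only by arithmetic progressions.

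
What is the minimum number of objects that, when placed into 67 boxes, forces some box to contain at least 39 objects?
n = (39 − 1)·67 + 1 = 2547

By the generalised pigeonhole principle, to guarantee some box contains ≥ r objects we need more than (r − 1) · k objects total. Threshold: n = (r − 1) · k + 1. With r = 39 and k = 67: n = 38 · 67 + 1 = 2546 + 1 = 2547. For n = 2546 = 38 · 67, we can put exactly 38 objects in every box, avoiding 39 in any single one — so 2547 is tight.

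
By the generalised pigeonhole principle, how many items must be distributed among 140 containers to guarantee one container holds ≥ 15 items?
n = (15 − 1)·140 + 1 = 1961

By the generalised pigeonhole principle, to guarantee some box contains ≥ r objects we need more than (r − 1) · k objects total. Threshold: n = (r − 1) · k + 1. With r = 15 and k = 140: n = 14 · 140 + 1 = 1960 + 1 = 1961. For n = 1960 = 14 · 140, we can put exactly 14 objects in every box, avoiding 15 in any single one — so 1961 is tight.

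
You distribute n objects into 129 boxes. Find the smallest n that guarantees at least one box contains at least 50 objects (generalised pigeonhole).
n = (50 − 1)·129 + 1 = 6322

By the generalised pigeonhole principle, to guarantee some box contains ≥ r objects we need more than (r − 1) · k objects total. Threshold: n = (r − 1) · k + 1. With r = 50 and k = 129: n = 49 · 129 + 1 = 6321 + 1 = 6322. For n = 6321 = 49 · 129, we can put exactly 49 objects in every box, avoiding 50 in any single one — so 6322 is tight.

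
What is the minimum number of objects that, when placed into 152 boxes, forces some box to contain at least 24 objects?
n = (24 − 1)·152 + 1 = 3497

By the generalised pigeonhole principle, to guarantee some box contains ≥ r objects we need more than (r − 1) · k objects total. Threshold: n = (r − 1) · k + 1. With r = 24 and k = 152: n = 23 · 152 + 1 = 3496 + 1 = 3497. For n = 3496 = 23 · 152, we can put exactly 23 objects in every box, avoiding 24 in any single one — so 3497 is tight.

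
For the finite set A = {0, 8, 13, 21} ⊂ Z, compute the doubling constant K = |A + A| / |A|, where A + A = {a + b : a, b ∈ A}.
K = |A + A| / |A| = 9/4

Enumerate A + A = {a + b : a, b ∈ A}. With |A| = 4, there are |A|^2 = 16 ordered sum pairs; collecting distinct values, A + A = {0, 8, 13, 16, 21, 26, 29, 34, 42}, so |A + A| = 9. Thus K = 9/4. For comparison, the minimum possible |A + A| over all 4-element sets is 2·4 − 1 = 7 (so min K = 7/4), attained only by arithmetic progressions.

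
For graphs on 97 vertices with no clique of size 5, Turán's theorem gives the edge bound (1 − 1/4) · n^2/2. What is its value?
Turán density bound = (3/4) · 97^2/2 = 28227/8 ≈ 3528.375

Turán's theorem: ex(n, K_{r+1}) is achieved by the complete r-partite Turán graph T(n, r) with parts as balanced as possible, and is at most (1 − 1/r) · n^2/2. For r = 4, n = 97: the density bound is (3/4) · 9409/2 = 28227/8 ≈ 3528.375. The integer-valued extremum is e(T(97, 4)) = 3528, which is strictly less than the density bound 28227/8 since 4 ∤ 97 (the parts of T(97, 4) cannot all be equal).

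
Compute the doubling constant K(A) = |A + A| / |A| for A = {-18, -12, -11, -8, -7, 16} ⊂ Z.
K = |A + A| / |A| = 20/6 = 10/3

Enumerate A + A = {a + b : a, b ∈ A}. With |A| = 6, there are |A|^2 = 36 ordered sum pairs; collecting distinct values, A + A = {-36, -30, -29, -26, -25, -24, -23, -22, -20, -19, -18, -16, -15, -14, -2, 4, 5, 8, 9, 32}, so |A + A| = 20. Thus K = 20/6 = 10/3. For comparison, the minimum possible |A + A| over all 6-element sets is 2·6 − 1 = 11 (so min K = 11/6), attained only by arithmetic progressions.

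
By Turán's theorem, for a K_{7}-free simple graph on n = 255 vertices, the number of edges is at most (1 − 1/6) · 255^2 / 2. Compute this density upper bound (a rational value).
Turán density bound = (5/6) · 255^2/2 = 108375/4 ≈ 27093.75

Turán's theorem: ex(n, K_{r+1}) is achieved by the complete r-partite Turán graph T(n, r) with parts as balanced as possible, and is at most (1 − 1/r) · n^2/2. For r = 6, n = 255: the density bound is (5/6) · 65025/2 = 108375/4 ≈ 27093.75. The integer-valued extremum is e(T(255, 6)) = 27093, which is strictly less than the density bound 108375/4 since 6 ∤ 255 (the parts of T(255, 6) cannot all be equal).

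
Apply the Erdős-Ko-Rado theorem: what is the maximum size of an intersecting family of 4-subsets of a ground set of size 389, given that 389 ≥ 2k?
max |F| = C(388, 3) = 9660036

Erdős-Ko-Rado (1961): when n ≥ 2k, max |F| = C(n−1, k−1). The bound is attained by the star {A : i ∈ A} for any fixed i ∈ [n]. Here C(389−1, 4−1) = C(388, 3) = 9660036.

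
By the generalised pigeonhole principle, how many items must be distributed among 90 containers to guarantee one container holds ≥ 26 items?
n = (26 − 1)·90 + 1 = 2251

By the generalised pigeonhole principle, to guarantee some box contains ≥ r objects we need more than (r − 1) · k objects total. Threshold: n = (r − 1) · k + 1. With r = 26 and k = 90: n = 25 · 90 + 1 = 2250 + 1 = 2251. For n = 2250 = 25 · 90, we can put exactly 25 objects in every box, avoiding 26 in any single one — so 2251 is tight.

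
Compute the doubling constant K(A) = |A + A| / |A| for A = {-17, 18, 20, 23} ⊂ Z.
K = |A + A| / |A| = 10/4 = 5/2

Enumerate A + A = {a + b : a, b ∈ A}. With |A| = 4, there are |A|^2 = 16 ordered sum pairs; collecting distinct values, A + A = {-34, 1, 3, 6, 36, 38, 40, 41, 43, 46}, so |A + A| = 10. Thus K = 10/4 = 5/2. For comparison, the minimum possible |A + A| over all 4-element sets is 2·4 − 1 = 7 (so min K = 7/4), attained only by arithmetic progressions.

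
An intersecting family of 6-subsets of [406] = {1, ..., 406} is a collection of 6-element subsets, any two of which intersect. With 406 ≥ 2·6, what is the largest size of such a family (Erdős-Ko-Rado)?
max |F| = C(405, 5) = 88578967581

Erdős-Ko-Rado (1961): when n ≥ 2k, max |F| = C(n−1, k−1). The bound is attained by the star {A : i ∈ A} for any fixed i ∈ [n]. Here C(406−1, 6−1) = C(405, 5) = 88578967581.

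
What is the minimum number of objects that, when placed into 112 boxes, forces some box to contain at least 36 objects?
n = (36 − 1)·112 + 1 = 3921

By the generalised pigeonhole principle, to guarantee some box contains ≥ r objects we need more than (r − 1) · k objects total. Threshold: n = (r − 1) · k + 1. With r = 36 and k = 112: n = 35 · 112 + 1 = 3920 + 1 = 3921. For n = 3920 = 35 · 112, we can put exactly 35 objects in every box, avoiding 36 in any single one — so 3921 is tight.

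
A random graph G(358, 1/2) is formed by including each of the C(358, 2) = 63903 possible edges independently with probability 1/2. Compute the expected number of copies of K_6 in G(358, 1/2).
E[# K_6] = C(358, 6) · (1/2)^C(6, 2) = 2803335422713 / 2^15 ≈ 85551007.773224

For each 6-subset S of vertices (there are C(358, 6) = 2803335422713 such S), let X_S = 1 if S induces a K_6 (all C(6, 2) = 15 edges present). Then P(X_S = 1) = (1/2)^15 = 1/32768. By linearity of expectation, E[# K_6] = C(358, 6) · (1/2)^15 = 2803335422713 / 32768 ≈ 85551007.773224.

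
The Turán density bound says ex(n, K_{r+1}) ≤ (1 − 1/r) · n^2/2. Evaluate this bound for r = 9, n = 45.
Turán density bound = (8/9) · 45^2/2 = 900

Turán's theorem: ex(n, K_{r+1}) is achieved by the complete r-partite Turán graph T(n, r) with parts as balanced as possible, and is at most (1 − 1/r) · n^2/2. For r = 9, n = 45: the density bound is (8/9) · 2025/2 = 900. Since 9 ∣ 45, the Turán graph T(45, 9) has parts of equal size 5, and its edge count e(T(45, 9)) = 900 attains the density bound exactly.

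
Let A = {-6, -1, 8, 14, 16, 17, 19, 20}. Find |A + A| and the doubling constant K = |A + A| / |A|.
K = |A + A| / |A| = 30/8 = 15/4

Enumerate A + A = {a + b : a, b ∈ A}. With |A| = 8, there are |A|^2 = 64 ordered sum pairs; collecting distinct values, A + A = {-12, -7, -2, 2, 7, 8, 10, 11, 13, 14, 15, 16, 18, 19, 22, 24, 25, 27, 28, 30, 31, 32, 33, 34, 35, 36, 37, 38, 39, 40}, so |A + A| = 30. Thus K = 30/8 = 15/4. For comparison, the minimum possible |A + A| over all 8-element sets is 2·8 − 1 = 15 (so min K = 15/8), attained only by arithmetic progressions.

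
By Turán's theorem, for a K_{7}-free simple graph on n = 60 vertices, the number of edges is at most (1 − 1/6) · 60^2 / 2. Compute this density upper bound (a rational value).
Turán density bound = (5/6) · 60^2/2 = 1500

Turán's theorem: ex(n, K_{r+1}) is achieved by the complete r-partite Turán graph T(n, r) with parts as balanced as possible, and is at most (1 − 1/r) · n^2/2. For r = 6, n = 60: the density bound is (5/6) · 3600/2 = 1500. Since 6 ∣ 60, the Turán graph T(60, 6) has parts of equal size 10, and its edge count e(T(60, 6)) = 1500 attains the density bound exactly.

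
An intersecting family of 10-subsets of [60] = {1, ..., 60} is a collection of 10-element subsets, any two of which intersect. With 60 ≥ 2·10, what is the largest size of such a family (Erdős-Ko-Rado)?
max |F| = C(59, 9) = 12565671261

Erdős-Ko-Rado (1961): when n ≥ 2k, max |F| = C(n−1, k−1). The bound is attained by the star {A : i ∈ A} for any fixed i ∈ [n]. Here C(60−1, 10−1) = C(59, 9) = 12565671261.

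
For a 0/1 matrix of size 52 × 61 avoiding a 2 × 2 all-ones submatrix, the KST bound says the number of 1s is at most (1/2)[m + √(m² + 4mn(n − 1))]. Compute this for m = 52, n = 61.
z(52, 61; 2, 2) ≤ (1/2)[52 + √(52² + 4·52·61·60)] = (1/2)[52 + √763984] = 463.0309

Kővári–Sós–Turán: let r_1, ..., r_52 be the row sums and z = Σ r_i the total number of 1s. Each pair of columns can share at most one row with both entries 1 (else a 2×2 all-ones block appears), so Σ_i C(r_i, 2) ≤ C(61, 2) = 1830. By convexity Σ_i C(r_i, 2) ≥ 52·C(z/52, 2) = z(z − 52)/(2·52), giving z² − 52z − 52·61·60 ≤ 0 and hence z ≤ (1/2)[52 + √(2704 + 4·190320)] = (1/2)[52 + √763984] ≈ (1/2)(52 + 874.0618) = 463.0309.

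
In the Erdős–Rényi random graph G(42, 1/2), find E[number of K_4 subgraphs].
E[# K_4] = C(42, 4) · (1/2)^C(4, 2) = 111930 / 2^6 = 55965/32 = 1748.90625

For each 4-subset S of vertices (there are C(42, 4) = 111930 such S), let X_S = 1 if S induces a K_4 (all C(4, 2) = 6 edges present). Then P(X_S = 1) = (1/2)^6 = 1/64. By linearity of expectation, E[# K_4] = C(42, 4) · (1/2)^6 = 111930 / 64 = 55965/32 = 1748.90625.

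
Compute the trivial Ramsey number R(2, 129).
R(2, 129) = 129

R(2, k) = k for all k ≥ 2: in a 2-colouring of K_k, either some edge is red (a red K_2) or all edges are blue (a blue K_k). And K_{128} coloured all-blue has no blue K_129, so R(2, 129) > 128. Hence R(2, 129) = 129.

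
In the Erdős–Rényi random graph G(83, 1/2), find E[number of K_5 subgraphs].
E[# K_5] = C(83, 5) · (1/2)^C(5, 2) = 29034396 / 2^10 = 7258599/256 ≈ 28353.902344

For each 5-subset S of vertices (there are C(83, 5) = 29034396 such S), let X_S = 1 if S induces a K_5 (all C(5, 2) = 10 edges present). Then P(X_S = 1) = (1/2)^10 = 1/1024. By linearity of expectation, E[# K_5] = C(83, 5) · (1/2)^10 = 29034396 / 1024 = 7258599/256 ≈ 28353.902344.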